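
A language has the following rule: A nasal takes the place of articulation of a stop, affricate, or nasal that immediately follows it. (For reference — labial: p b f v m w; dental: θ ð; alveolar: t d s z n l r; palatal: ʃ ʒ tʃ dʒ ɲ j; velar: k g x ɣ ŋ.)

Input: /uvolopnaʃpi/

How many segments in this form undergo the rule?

0

No segment meets the rule's conditions.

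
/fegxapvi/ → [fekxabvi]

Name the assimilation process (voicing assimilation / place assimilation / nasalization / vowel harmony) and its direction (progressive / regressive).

/g/→[k] /p/→[b].
Each target copies a feature from the following segment, so the direction is regressive.

voicing assimilation, regressive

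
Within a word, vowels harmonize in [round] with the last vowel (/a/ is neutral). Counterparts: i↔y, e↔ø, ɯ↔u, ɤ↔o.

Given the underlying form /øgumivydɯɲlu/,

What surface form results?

/i/ harmonizes with /u/ ([+round]) → [y]
/ɯ/ harmonizes with /u/ ([+round]) → [u]

[øgumyvyduɲlu]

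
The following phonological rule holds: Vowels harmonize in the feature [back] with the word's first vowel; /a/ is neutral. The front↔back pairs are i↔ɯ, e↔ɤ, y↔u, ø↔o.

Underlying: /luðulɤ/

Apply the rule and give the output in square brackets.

[luðulɤ]

no segment meets the rule's conditions; no change.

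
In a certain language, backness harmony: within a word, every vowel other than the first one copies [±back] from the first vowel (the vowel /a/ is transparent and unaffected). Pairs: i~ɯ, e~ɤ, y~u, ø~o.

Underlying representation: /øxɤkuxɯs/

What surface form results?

[øxekyxis]

/ɤ/ harmonizes with /ø/ ([-back]) → [e]
/u/ harmonizes with /ø/ ([-back]) → [y]
/ɯ/ harmonizes with /ø/ ([-back]) → [i]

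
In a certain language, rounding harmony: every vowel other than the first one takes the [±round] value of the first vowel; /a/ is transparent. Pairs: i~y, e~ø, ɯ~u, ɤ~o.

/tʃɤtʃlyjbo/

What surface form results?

/y/ harmonizes with /ɤ/ ([-round]) → [i]
/o/ harmonizes with /ɤ/ ([-round]) → [ɤ]

[tʃɤtʃlijbɤ]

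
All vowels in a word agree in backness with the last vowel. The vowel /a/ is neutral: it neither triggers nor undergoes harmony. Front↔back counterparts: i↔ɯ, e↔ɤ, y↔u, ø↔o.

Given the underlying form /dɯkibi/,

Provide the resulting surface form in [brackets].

[dikibi]

/ɯ/ harmonizes with /i/ ([-back]) → [i]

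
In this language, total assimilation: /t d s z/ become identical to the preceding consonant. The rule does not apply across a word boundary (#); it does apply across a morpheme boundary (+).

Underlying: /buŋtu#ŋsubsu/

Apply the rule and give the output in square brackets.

/t/ after /ŋ/ → [ŋ] (total assimilation)
/s/ after /ŋ/ → [ŋ] (total assimilation)
/s/ after /b/ → [b] (total assimilation)

[buŋŋu#ŋŋubbu]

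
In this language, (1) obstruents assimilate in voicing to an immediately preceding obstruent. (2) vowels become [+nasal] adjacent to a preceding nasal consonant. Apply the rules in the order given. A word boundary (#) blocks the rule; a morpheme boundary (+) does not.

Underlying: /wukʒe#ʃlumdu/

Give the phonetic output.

Rule 1: /ʒ/ after /k/ (voiceless) → [ʃ]
After rule 1: wukʃe#ʃlumdu
Rule 2: no segment meets the rule's conditions; no change.

[wukʃe#ʃlumdu]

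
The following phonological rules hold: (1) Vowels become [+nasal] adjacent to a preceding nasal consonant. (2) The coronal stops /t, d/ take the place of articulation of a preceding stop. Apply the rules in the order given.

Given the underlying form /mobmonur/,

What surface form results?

Rule 1: /o/ after nasal /m/ → [õ]
Rule 1: /o/ after nasal /m/ → [õ]
Rule 1: /u/ after nasal /n/ → [ũ]
After rule 1: mõbmõnũr
Rule 2: no segment meets the rule's conditions; no change.

[mõbmõnũr]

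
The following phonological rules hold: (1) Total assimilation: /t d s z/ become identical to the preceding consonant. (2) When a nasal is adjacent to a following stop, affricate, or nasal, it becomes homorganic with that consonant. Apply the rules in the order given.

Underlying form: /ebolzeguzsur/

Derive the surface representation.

[ebolleguzzur]

Rule 1: /z/ after /l/ → [l] (total assimilation)
Rule 1: /s/ after /z/ → [z] (total assimilation)
After rule 1: ebolleguzzur
Rule 2: no segment meets the rule's conditions; no change.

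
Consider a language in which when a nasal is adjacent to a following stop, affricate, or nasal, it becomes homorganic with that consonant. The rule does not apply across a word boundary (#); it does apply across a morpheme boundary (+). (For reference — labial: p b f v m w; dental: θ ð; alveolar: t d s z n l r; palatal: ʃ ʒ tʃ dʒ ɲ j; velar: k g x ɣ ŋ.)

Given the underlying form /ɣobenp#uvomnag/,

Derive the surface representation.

[ɣobemp#uvonnag]

/n/ before /p/ (labial) → [m]
/m/ before /n/ (alveolar) → [n]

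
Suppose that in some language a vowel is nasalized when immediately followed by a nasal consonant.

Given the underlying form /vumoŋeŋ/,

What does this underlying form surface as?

/u/ before nasal /m/ → [ũ]
/o/ before nasal /ŋ/ → [õ]
/e/ before nasal /ŋ/ → [ẽ]

[vũmõŋẽŋ]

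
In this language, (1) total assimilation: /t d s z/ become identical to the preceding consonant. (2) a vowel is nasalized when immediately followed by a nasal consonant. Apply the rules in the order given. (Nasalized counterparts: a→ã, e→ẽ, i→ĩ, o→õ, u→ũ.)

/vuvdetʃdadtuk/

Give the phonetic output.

[vuvvetʃtʃadduk]

Rule 1: /d/ after /v/ → [v] (total assimilation)
Rule 1: /d/ after /tʃ/ → [tʃ] (total assimilation)
Rule 1: /t/ after /d/ → [d] (total assimilation)
After rule 1: vuvvetʃtʃadduk
Rule 2: no segment meets the rule's conditions; no change.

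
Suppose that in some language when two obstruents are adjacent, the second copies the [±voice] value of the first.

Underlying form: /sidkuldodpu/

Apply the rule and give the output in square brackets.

/k/ after /d/ (voiced) → [g]
/p/ after /d/ (voiced) → [b]

[sidguldodbu]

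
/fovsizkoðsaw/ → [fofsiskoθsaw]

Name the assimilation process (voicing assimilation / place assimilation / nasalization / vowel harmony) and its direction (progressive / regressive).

/v/→[f] /z/→[s] /ð/→[θ].
Each target copies a feature from the following segment, so the direction is regressive.

voicing assimilation, regressive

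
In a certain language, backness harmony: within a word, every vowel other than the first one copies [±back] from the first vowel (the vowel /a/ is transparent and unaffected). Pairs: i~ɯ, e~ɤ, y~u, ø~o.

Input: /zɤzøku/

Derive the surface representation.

[zɤzoku]

/ø/ harmonizes with /ɤ/ ([+back]) → [o]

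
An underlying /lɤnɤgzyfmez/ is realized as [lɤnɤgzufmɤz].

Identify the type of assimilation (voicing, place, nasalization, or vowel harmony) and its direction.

/y/→[u] /e/→[ɤ].
Vowels agree with the first vowel, so the harmony is progressive.

vowel harmony, progressive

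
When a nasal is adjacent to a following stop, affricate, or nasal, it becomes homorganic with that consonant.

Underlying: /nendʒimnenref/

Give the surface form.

[neɲdʒinnenref]

/n/ before /dʒ/ (palatal) → [ɲ]
/m/ before /n/ (alveolar) → [n]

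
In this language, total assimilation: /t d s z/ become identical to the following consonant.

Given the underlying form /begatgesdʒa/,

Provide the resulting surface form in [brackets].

[begaggedʒdʒa]

/t/ before /g/ → [g] (total assimilation)
/s/ before /dʒ/ → [dʒ] (total assimilation)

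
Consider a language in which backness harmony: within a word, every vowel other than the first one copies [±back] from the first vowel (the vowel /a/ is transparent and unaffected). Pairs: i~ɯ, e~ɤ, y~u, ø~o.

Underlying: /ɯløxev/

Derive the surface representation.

[ɯloxɤv]

/ø/ harmonizes with /ɯ/ ([+back]) → [o]
/e/ harmonizes with /ɯ/ ([+back]) → [ɤ]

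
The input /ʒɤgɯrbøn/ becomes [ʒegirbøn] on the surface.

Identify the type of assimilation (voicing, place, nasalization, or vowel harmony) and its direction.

vowel harmony, regressive

/ɤ/→[e] /ɯ/→[i].
Vowels agree with the last vowel, so the harmony is regressive.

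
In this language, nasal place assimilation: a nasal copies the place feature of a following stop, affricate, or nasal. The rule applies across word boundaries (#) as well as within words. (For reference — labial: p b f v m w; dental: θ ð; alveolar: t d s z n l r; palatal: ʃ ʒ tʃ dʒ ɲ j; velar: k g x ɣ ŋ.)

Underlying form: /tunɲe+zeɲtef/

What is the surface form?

/n/ before /ɲ/ (palatal) → [ɲ]
/ɲ/ before /t/ (alveolar) → [n]

[tuɲɲe+zentef]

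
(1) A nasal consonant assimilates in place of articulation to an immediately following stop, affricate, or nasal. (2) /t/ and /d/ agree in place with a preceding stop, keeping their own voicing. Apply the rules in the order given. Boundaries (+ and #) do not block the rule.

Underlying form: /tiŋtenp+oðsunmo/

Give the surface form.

[tintemp+oðsummo]

Rule 1: /ŋ/ before /t/ (alveolar) → [n]
Rule 1: /n/ before /p/ (labial) → [m]
Rule 1: /n/ before /m/ (labial) → [m]
After rule 1: tintemp+oðsummo
Rule 2: no segment meets the rule's conditions; no change.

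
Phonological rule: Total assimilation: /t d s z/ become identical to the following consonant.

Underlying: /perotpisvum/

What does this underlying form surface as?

/t/ before /p/ → [p] (total assimilation)
/s/ before /v/ → [v] (total assimilation)

[peroppivvum]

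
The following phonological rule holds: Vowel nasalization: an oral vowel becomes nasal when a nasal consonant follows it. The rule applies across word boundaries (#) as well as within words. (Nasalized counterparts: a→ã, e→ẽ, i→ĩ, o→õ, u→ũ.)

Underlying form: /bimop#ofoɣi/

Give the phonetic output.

/i/ before nasal /m/ → [ĩ]

[bĩmop#ofoɣi]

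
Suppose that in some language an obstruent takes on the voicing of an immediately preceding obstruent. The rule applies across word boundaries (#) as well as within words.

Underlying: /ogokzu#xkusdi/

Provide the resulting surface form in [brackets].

/z/ after /k/ (voiceless) → [s]
/d/ after /s/ (voiceless) → [t]

[ogoksu#xkusti]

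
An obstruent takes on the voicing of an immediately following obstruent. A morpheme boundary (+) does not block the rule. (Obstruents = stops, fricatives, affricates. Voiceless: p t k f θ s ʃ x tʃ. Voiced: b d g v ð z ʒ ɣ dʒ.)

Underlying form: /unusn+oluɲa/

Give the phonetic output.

no segment meets the rule's conditions; no change.

[unusn+oluɲa]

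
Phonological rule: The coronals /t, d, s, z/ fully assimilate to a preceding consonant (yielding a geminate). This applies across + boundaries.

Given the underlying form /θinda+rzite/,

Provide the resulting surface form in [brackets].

/d/ after /n/ → [n] (total assimilation)
/z/ after /r/ → [r] (total assimilation)

[θinna+rrite]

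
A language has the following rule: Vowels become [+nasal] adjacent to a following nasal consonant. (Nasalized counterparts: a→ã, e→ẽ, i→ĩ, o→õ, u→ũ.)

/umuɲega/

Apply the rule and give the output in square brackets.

[ũmũɲega]

/u/ before nasal /m/ → [ũ]
/u/ before nasal /ɲ/ → [ũ]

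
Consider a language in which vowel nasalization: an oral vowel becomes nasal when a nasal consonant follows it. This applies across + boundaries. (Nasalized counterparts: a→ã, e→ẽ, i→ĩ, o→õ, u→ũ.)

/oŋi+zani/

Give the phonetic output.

/o/ before nasal /ŋ/ → [õ]
/a/ before nasal /n/ → [ã]

[õŋi+zãni]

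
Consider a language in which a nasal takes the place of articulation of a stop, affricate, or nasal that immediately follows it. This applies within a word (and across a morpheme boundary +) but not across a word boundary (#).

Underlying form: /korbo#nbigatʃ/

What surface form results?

/n/ before /b/ (labial) → [m]

[korbo#mbigatʃ]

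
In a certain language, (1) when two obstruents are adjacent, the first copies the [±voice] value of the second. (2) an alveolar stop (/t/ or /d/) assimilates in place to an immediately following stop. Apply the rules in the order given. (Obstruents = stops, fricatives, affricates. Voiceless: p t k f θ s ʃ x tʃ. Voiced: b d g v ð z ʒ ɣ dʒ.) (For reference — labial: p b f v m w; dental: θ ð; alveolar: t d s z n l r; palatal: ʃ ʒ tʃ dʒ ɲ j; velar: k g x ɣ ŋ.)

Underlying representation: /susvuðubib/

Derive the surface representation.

Rule 1: /s/ before /v/ (voiced) → [z]
After rule 1: suzvuðubib
Rule 2: no segment meets the rule's conditions; no change.

[suzvuðubib]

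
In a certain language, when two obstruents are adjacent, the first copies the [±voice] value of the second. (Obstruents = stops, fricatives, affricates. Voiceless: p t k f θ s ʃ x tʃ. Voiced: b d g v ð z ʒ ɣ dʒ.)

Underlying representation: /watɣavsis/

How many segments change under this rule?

2

/t/ before /ɣ/ (voiced) → [d]
/v/ before /s/ (voiceless) → [f]
2 segments change.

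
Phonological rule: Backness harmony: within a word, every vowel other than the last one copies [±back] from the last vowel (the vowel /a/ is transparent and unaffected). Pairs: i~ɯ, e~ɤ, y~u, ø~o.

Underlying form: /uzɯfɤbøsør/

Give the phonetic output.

[yzifebøsør]

/u/ harmonizes with /ø/ ([-back]) → [y]
/ɯ/ harmonizes with /ø/ ([-back]) → [i]
/ɤ/ harmonizes with /ø/ ([-back]) → [e]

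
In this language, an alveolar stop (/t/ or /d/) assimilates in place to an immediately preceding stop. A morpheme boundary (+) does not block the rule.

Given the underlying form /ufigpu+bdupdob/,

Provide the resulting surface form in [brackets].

[ufigpu+bbupbob]

/d/ after /b/ (labial) → [b]
/d/ after /p/ (labial) → [b]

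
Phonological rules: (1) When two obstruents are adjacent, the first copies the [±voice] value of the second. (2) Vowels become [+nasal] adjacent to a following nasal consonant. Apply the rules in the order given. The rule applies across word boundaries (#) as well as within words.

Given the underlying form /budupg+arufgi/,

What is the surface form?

Rule 1: /p/ before /g/ (voiced) → [b]
Rule 1: /f/ before /g/ (voiced) → [v]
After rule 1: budubg+aruvgi
Rule 2: no segment meets the rule's conditions; no change.

[budubg+aruvgi]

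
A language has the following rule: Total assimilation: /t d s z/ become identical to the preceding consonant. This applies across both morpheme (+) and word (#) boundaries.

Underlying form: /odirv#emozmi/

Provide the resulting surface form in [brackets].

[odirv#emozmi]

no segment meets the rule's conditions; no change.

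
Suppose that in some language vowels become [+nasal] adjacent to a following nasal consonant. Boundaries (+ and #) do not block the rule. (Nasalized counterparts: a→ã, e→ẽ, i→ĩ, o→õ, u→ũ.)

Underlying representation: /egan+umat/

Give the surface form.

/a/ before nasal /n/ → [ã]
/u/ before nasal /m/ → [ũ]

[egãn+ũmat]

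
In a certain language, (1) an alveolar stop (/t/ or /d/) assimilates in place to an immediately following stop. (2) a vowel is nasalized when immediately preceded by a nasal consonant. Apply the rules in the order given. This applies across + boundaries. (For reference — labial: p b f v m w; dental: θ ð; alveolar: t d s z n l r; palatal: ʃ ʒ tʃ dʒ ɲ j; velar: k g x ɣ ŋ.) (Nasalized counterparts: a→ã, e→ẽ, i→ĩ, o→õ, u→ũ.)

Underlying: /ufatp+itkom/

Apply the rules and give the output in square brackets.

Rule 1: /t/ before /p/ (labial) → [p]
Rule 1: /t/ before /k/ (velar) → [k]
After rule 1: ufapp+ikkom
Rule 2: no segment meets the rule's conditions; no change.

[ufapp+ikkom]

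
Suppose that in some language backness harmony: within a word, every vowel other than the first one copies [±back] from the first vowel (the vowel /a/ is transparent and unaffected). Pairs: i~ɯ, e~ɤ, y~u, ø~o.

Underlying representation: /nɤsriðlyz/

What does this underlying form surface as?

[nɤsrɯðluz]

/i/ harmonizes with /ɤ/ ([+back]) → [ɯ]
/y/ harmonizes with /ɤ/ ([+back]) → [u]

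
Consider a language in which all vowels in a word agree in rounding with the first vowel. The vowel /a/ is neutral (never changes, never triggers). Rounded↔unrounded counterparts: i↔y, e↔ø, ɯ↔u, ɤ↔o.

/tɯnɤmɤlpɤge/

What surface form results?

no segment meets the rule's conditions; no change.

[tɯnɤmɤlpɤge]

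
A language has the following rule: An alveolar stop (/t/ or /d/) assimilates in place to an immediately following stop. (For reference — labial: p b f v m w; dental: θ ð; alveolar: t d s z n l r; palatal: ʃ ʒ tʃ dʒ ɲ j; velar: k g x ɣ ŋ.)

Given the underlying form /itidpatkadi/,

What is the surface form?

/d/ before /p/ (labial) → [b]
/t/ before /k/ (velar) → [k]

[itibpakkadi]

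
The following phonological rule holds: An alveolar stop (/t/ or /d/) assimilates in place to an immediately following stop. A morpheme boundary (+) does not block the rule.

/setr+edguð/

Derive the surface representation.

[setr+egguð]

/d/ before /g/ (velar) → [g]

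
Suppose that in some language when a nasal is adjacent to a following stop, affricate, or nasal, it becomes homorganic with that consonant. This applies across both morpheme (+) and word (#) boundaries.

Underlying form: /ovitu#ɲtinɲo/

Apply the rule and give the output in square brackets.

/ɲ/ before /t/ (alveolar) → [n]
/n/ before /ɲ/ (palatal) → [ɲ]

[ovitu#ntiɲɲo]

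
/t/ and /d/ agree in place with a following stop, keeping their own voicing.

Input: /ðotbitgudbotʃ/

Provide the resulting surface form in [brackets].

/t/ before /b/ (labial) → [p]
/t/ before /g/ (velar) → [k]
/d/ before /b/ (labial) → [b]

[ðopbikgubbotʃ]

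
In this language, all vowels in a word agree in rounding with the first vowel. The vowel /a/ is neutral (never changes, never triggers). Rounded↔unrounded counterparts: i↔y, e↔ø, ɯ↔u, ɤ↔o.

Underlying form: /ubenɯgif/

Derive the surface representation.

[ubønugyf]

/e/ harmonizes with /u/ ([+round]) → [ø]
/ɯ/ harmonizes with /u/ ([+round]) → [u]
/i/ harmonizes with /u/ ([+round]) → [y]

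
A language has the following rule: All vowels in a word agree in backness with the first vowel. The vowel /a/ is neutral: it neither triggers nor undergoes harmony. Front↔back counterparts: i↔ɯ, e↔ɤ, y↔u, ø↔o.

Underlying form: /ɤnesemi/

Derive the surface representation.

/e/ harmonizes with /ɤ/ ([+back]) → [ɤ]
/e/ harmonizes with /ɤ/ ([+back]) → [ɤ]
/i/ harmonizes with /ɤ/ ([+back]) → [ɯ]

[ɤnɤsɤmɯ]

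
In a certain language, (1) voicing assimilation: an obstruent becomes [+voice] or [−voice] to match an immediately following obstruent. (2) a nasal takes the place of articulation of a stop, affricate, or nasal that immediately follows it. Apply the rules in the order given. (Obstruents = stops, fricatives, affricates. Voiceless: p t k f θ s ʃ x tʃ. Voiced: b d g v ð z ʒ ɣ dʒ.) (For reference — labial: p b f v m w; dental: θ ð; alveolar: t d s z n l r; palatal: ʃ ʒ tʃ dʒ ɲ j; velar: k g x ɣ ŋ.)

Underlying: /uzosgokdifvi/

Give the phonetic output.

Rule 1: /s/ before /g/ (voiced) → [z]
Rule 1: /k/ before /d/ (voiced) → [g]
Rule 1: /f/ before /v/ (voiced) → [v]
After rule 1: uzozgogdivvi
Rule 2: no segment meets the rule's conditions; no change.

[uzozgogdivvi]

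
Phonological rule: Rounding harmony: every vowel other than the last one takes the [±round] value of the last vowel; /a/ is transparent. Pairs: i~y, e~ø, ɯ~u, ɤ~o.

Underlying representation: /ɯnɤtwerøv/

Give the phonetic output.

[unotwørøv]

/ɯ/ harmonizes with /ø/ ([+round]) → [u]
/ɤ/ harmonizes with /ø/ ([+round]) → [o]
/e/ harmonizes with /ø/ ([+round]) → [ø]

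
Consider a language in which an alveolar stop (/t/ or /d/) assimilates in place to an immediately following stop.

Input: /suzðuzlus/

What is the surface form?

no segment meets the rule's conditions; no change.

[suzðuzlus]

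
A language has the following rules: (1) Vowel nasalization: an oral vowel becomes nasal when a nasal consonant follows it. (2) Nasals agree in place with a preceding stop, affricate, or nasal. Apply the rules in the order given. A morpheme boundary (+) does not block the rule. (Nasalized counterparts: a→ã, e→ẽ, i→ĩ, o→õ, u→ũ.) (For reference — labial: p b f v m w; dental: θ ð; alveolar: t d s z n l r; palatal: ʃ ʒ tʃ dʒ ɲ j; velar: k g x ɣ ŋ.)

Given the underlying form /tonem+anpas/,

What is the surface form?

[tõnẽm+ãnpas]

Rule 1: /o/ before nasal /n/ → [õ]
Rule 1: /e/ before nasal /m/ → [ẽ]
Rule 1: /a/ before nasal /n/ → [ã]
After rule 1: tõnẽm+ãnpas
Rule 2: no segment meets the rule's conditions; no change.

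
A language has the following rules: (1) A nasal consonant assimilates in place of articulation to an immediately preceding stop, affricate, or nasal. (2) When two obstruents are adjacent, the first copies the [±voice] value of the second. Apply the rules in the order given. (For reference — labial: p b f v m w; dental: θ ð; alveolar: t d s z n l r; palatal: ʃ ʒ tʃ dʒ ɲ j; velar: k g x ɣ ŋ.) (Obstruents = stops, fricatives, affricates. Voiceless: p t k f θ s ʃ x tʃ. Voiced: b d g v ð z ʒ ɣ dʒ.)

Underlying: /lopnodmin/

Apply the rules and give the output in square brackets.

[lopmodnin]

Rule 1: /n/ after /p/ (labial) → [m]
Rule 1: /m/ after /d/ (alveolar) → [n]
After rule 1: lopmodnin
Rule 2: no segment meets the rule's conditions; no change.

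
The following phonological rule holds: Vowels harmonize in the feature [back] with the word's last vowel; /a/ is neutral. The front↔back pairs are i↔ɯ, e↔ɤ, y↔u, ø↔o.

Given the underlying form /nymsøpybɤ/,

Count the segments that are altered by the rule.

/y/ harmonizes with /ɤ/ ([+back]) → [u]
/ø/ harmonizes with /ɤ/ ([+back]) → [o]
/y/ harmonizes with /ɤ/ ([+back]) → [u]
3 segments change.

3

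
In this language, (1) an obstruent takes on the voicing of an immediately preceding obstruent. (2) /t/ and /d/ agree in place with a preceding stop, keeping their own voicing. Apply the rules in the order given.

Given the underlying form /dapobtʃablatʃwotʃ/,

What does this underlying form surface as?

Rule 1: /tʃ/ after /b/ (voiced) → [dʒ]
After rule 1: dapobdʒablatʃwotʃ
Rule 2: no segment meets the rule's conditions; no change.

[dapobdʒablatʃwotʃ]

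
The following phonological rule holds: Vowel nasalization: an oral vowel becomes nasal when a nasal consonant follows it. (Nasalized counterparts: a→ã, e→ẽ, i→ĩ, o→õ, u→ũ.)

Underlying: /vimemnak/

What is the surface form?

[vĩmẽmnak]

/i/ before nasal /m/ → [ĩ]
/e/ before nasal /m/ → [ẽ]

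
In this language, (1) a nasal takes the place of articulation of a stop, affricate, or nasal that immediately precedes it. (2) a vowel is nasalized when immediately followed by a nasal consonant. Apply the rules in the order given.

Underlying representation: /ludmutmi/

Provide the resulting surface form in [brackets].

Rule 1: /m/ after /d/ (alveolar) → [n]
Rule 1: /m/ after /t/ (alveolar) → [n]
After rule 1: ludnutni
Rule 2: no segment meets the rule's conditions; no change.

[ludnutni]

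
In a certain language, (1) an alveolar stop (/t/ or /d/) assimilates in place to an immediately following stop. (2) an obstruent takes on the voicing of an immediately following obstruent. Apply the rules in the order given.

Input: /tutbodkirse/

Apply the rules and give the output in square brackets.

Rule 1: /t/ before /b/ (labial) → [p]
Rule 1: /d/ before /k/ (velar) → [g]
After rule 1: tupbogkirse
Rule 2: /p/ before /b/ (voiced) → [b]
Rule 2: /g/ before /k/ (voiceless) → [k]

[tubbokkirse]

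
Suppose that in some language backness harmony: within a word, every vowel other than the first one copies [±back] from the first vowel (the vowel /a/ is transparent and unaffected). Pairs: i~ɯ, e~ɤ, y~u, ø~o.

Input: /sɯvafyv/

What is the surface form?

[sɯvafuv]

/y/ harmonizes with /ɯ/ ([+back]) → [u]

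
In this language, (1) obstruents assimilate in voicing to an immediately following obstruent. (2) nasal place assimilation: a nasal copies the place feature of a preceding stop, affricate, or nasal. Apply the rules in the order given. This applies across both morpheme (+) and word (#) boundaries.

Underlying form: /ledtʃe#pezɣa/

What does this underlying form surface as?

Rule 1: /d/ before /tʃ/ (voiceless) → [t]
After rule 1: lettʃe#pezɣa
Rule 2: no segment meets the rule's conditions; no change.

[lettʃe#pezɣa]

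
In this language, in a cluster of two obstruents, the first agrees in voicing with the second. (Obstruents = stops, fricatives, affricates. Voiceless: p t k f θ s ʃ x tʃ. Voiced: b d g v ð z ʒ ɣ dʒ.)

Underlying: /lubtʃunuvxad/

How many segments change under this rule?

2

/b/ before /tʃ/ (voiceless) → [p]
/v/ before /x/ (voiceless) → [f]
2 segments change.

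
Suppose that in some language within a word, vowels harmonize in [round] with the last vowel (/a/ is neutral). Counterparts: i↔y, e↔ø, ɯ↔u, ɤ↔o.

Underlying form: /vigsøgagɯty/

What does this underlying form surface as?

/i/ harmonizes with /y/ ([+round]) → [y]
/ɯ/ harmonizes with /y/ ([+round]) → [u]

[vygsøgaguty]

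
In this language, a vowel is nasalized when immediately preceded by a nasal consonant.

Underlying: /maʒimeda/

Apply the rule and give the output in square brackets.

[mãʒimẽda]

/a/ after nasal /m/ → [ã]
/e/ after nasal /m/ → [ẽ]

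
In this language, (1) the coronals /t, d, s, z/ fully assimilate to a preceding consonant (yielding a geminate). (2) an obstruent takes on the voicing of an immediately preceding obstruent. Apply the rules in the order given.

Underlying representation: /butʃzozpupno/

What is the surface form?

Rule 1: /z/ after /tʃ/ → [tʃ] (total assimilation)
After rule 1: butʃtʃozpupno
Rule 2: /p/ after /z/ (voiced) → [b]

[butʃtʃozbupno]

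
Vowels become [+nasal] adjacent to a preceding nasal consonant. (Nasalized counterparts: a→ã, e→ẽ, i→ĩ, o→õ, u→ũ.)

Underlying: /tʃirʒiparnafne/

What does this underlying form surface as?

/a/ after nasal /n/ → [ã]
/e/ after nasal /n/ → [ẽ]

[tʃirʒiparnãfnẽ]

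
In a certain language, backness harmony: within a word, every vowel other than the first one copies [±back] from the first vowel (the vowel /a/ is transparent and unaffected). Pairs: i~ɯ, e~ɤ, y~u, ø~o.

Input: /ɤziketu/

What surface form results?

[ɤzɯkɤtu]

/i/ harmonizes with /ɤ/ ([+back]) → [ɯ]
/e/ harmonizes with /ɤ/ ([+back]) → [ɤ]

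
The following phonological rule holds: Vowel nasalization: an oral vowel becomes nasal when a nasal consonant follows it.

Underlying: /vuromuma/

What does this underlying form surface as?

/o/ before nasal /m/ → [õ]
/u/ before nasal /m/ → [ũ]

[vurõmũma]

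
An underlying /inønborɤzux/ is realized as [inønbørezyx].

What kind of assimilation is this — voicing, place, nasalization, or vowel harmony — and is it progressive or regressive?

/o/→[ø] /ɤ/→[e] /u/→[y].
Vowels agree with the first vowel, so the harmony is progressive.

vowel harmony, progressive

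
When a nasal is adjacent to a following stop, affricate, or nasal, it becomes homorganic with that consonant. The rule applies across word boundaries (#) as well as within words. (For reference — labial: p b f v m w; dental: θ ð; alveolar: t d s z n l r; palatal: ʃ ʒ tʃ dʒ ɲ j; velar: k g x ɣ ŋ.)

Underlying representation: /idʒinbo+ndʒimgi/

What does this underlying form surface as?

[idʒimbo+ɲdʒiŋgi]

/n/ before /b/ (labial) → [m]
/n/ before /dʒ/ (palatal) → [ɲ]
/m/ before /g/ (velar) → [ŋ]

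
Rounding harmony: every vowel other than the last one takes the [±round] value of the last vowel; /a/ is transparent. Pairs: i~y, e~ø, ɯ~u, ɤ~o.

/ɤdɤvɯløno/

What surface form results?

[odovuløno]

/ɤ/ harmonizes with /o/ ([+round]) → [o]
/ɤ/ harmonizes with /o/ ([+round]) → [o]
/ɯ/ harmonizes with /o/ ([+round]) → [u]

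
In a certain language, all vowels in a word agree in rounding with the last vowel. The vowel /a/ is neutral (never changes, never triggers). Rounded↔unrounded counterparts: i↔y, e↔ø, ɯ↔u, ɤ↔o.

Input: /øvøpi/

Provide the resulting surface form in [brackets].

/ø/ harmonizes with /i/ ([-round]) → [e]
/ø/ harmonizes with /i/ ([-round]) → [e]

[evepi]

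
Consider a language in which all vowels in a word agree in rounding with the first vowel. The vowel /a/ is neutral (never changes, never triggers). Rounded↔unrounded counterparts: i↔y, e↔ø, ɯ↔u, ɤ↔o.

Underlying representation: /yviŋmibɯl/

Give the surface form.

[yvyŋmybul]

/i/ harmonizes with /y/ ([+round]) → [y]
/i/ harmonizes with /y/ ([+round]) → [y]
/ɯ/ harmonizes with /y/ ([+round]) → [u]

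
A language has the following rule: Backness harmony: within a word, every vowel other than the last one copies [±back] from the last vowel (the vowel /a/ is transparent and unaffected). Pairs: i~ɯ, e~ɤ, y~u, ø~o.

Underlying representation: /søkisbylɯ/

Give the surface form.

[sokɯsbulɯ]

/ø/ harmonizes with /ɯ/ ([+back]) → [o]
/i/ harmonizes with /ɯ/ ([+back]) → [ɯ]
/y/ harmonizes with /ɯ/ ([+back]) → [u]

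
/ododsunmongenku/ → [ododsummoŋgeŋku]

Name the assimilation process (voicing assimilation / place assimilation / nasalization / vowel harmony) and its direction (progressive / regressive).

/n/→[m] /n/→[ŋ] /n/→[ŋ].
Each target copies a feature from the following segment, so the direction is regressive.

place assimilation, regressive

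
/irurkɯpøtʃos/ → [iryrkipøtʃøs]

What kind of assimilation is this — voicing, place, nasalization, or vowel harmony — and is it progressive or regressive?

/u/→[y] /ɯ/→[i] /o/→[ø].
Vowels agree with the first vowel, so the harmony is progressive.

vowel harmony, progressive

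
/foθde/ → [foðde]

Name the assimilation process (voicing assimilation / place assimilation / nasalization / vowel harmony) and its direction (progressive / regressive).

/θ/→[ð].
Each target copies a feature from the following segment, so the direction is regressive.

voicing assimilation, regressive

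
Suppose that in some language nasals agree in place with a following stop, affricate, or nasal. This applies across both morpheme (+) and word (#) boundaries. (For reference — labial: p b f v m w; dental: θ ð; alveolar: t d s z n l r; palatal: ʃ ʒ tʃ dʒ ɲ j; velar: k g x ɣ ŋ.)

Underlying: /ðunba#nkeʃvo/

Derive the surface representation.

[ðumba#ŋkeʃvo]

/n/ before /b/ (labial) → [m]
/n/ before /k/ (velar) → [ŋ]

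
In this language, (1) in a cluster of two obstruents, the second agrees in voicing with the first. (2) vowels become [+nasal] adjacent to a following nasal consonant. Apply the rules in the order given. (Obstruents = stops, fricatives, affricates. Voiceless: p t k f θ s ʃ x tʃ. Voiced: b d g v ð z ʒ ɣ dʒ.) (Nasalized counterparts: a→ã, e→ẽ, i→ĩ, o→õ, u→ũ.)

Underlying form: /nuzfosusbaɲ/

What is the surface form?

Rule 1: /f/ after /z/ (voiced) → [v]
Rule 1: /b/ after /s/ (voiceless) → [p]
After rule 1: nuzvosuspaɲ
Rule 2: /a/ before nasal /ɲ/ → [ã]

[nuzvosuspãɲ]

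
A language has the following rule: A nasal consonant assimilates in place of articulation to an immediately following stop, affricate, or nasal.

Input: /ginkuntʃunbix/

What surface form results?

/n/ before /k/ (velar) → [ŋ]
/n/ before /tʃ/ (palatal) → [ɲ]
/n/ before /b/ (labial) → [m]

[giŋkuɲtʃumbix]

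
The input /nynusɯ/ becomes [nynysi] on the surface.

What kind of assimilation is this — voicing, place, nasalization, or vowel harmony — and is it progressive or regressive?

/u/→[y] /ɯ/→[i].
Vowels agree with the first vowel, so the harmony is progressive.

vowel harmony, progressive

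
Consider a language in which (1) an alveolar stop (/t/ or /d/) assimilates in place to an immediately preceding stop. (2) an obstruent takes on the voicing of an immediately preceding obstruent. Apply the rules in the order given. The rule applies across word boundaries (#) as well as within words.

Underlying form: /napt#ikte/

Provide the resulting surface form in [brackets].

Rule 1: /t/ after /p/ (labial) → [p]
Rule 1: /t/ after /k/ (velar) → [k]
After rule 1: napp#ikke
Rule 2: no segment meets the rule's conditions; no change.

[napp#ikke]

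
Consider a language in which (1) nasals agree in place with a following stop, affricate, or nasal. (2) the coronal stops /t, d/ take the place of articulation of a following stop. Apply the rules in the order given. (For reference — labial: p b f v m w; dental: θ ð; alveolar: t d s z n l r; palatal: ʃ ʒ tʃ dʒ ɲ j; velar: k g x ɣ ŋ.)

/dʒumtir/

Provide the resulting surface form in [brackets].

[dʒuntir]

Rule 1: /m/ before /t/ (alveolar) → [n]
After rule 1: dʒuntir
Rule 2: no segment meets the rule's conditions; no change.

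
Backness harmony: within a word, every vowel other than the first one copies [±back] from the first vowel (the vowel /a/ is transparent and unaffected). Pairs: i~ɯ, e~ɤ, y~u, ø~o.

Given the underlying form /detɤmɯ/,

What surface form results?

/ɤ/ harmonizes with /e/ ([-back]) → [e]
/ɯ/ harmonizes with /e/ ([-back]) → [i]

[detemi]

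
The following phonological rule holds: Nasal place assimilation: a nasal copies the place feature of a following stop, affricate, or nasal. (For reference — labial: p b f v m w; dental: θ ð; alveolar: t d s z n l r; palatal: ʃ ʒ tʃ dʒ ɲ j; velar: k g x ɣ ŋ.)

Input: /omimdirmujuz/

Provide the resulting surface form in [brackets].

/m/ before /d/ (alveolar) → [n]

[omindirmujuz]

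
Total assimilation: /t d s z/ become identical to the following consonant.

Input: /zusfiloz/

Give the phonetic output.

/s/ before /f/ → [f] (total assimilation)

[zuffiloz]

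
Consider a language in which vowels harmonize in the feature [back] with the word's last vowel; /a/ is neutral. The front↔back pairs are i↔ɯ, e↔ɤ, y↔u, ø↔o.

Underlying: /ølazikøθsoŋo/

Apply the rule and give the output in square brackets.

/ø/ harmonizes with /o/ ([+back]) → [o]
/i/ harmonizes with /o/ ([+back]) → [ɯ]
/ø/ harmonizes with /o/ ([+back]) → [o]

[olazɯkoθsoŋo]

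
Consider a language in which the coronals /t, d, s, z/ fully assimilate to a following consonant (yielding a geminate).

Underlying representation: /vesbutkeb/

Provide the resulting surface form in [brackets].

[vebbukkeb]

/s/ before /b/ → [b] (total assimilation)
/t/ before /k/ → [k] (total assimilation)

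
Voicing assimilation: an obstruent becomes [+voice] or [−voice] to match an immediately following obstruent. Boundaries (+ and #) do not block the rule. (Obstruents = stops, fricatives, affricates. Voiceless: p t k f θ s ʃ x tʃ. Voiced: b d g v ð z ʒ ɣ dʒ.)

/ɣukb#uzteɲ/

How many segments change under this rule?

2

/k/ before /b/ (voiced) → [g]
/z/ before /t/ (voiceless) → [s]
2 segments change.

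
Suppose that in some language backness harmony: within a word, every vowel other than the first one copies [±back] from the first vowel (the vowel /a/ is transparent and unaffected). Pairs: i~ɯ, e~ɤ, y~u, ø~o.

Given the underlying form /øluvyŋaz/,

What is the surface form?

[ølyvyŋaz]

/u/ harmonizes with /ø/ ([-back]) → [y]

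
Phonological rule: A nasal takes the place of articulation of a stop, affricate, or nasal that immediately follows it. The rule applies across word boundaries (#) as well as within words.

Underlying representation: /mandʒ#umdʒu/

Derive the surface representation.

[maɲdʒ#uɲdʒu]

/n/ before /dʒ/ (palatal) → [ɲ]
/m/ before /dʒ/ (palatal) → [ɲ]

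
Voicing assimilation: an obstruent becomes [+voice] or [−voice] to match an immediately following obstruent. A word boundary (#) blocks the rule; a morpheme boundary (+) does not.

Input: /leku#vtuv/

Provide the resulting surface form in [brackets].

[leku#ftuv]

/v/ before /t/ (voiceless) → [f]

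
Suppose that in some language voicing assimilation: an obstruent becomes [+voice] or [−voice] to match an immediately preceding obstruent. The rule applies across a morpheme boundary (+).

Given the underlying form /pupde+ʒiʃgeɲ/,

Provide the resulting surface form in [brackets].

/d/ after /p/ (voiceless) → [t]
/g/ after /ʃ/ (voiceless) → [k]

[pupte+ʒiʃkeɲ]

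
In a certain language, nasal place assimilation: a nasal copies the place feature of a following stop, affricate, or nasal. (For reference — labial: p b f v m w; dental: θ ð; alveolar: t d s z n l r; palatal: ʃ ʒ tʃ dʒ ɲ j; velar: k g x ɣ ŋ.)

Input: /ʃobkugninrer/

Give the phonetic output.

no segment meets the rule's conditions; no change.

[ʃobkugninrer]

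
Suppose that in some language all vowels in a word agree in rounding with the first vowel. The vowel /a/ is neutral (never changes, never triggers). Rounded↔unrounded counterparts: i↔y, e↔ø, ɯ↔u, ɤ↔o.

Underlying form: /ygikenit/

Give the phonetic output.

[ygykønyt]

/i/ harmonizes with /y/ ([+round]) → [y]
/e/ harmonizes with /y/ ([+round]) → [ø]
/i/ harmonizes with /y/ ([+round]) → [y]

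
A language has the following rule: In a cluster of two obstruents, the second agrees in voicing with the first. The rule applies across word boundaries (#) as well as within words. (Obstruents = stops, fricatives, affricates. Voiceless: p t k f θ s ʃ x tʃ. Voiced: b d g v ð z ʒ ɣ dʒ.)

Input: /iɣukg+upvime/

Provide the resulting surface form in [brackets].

[iɣukk+upfime]

/g/ after /k/ (voiceless) → [k]
/v/ after /p/ (voiceless) → [f]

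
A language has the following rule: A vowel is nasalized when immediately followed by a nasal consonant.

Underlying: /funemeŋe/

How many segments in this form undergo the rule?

3

/u/ before nasal /n/ → [ũ]
/e/ before nasal /m/ → [ẽ]
/e/ before nasal /ŋ/ → [ẽ]
3 segments change.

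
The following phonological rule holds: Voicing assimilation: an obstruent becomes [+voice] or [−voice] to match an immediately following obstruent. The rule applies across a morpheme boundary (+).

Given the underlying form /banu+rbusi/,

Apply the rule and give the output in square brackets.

no segment meets the rule's conditions; no change.

[banu+rbusi]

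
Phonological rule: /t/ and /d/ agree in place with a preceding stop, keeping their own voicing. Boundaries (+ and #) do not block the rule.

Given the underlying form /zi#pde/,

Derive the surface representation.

/d/ after /p/ (labial) → [b]

[zi#pbe]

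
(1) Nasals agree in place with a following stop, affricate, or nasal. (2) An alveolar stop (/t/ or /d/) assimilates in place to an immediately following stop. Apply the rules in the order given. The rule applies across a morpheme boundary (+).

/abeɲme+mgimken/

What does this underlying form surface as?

Rule 1: /ɲ/ before /m/ (labial) → [m]
Rule 1: /m/ before /g/ (velar) → [ŋ]
Rule 1: /m/ before /k/ (velar) → [ŋ]
After rule 1: abemme+ŋgiŋken
Rule 2: no segment meets the rule's conditions; no change.

[abemme+ŋgiŋken]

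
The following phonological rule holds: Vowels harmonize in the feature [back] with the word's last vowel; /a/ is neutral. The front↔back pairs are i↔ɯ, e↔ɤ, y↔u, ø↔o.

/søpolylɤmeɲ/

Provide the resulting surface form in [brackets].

[søpølylemeɲ]

/o/ harmonizes with /e/ ([-back]) → [ø]
/ɤ/ harmonizes with /e/ ([-back]) → [e]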